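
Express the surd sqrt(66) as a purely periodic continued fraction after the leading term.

Write x_i = (sqrt(66) + m_i)/d_i with (m_0, d_0) = (0, 1). a_0 = floor(sqrt(66)) = 8, since 8^2 = 64 <= 66 < 81 = 9^2.
Iterate m_{i+1} = d_i*a_i - m_i, d_{i+1} = (66 - m_{i+1}^2)/d_i, a_{i+1} = floor((a_0 + m_{i+1})/d_{i+1}):
  m_1 = 1*8 - 0 = 8, d_1 = (66 - 8^2)/1 = 2/1 = 2, a_1 = floor((8 + 8)/2) = 8.
  m_2 = 2*8 - 8 = 8, d_2 = (66 - 8^2)/2 = 2/2 = 1, a_2 = floor((8 + 8)/1) = 16.
  m_3 = 1*16 - 8 = 8, d_3 = (66 - 8^2)/1 = 2/1 = 2: (m_3, d_3) = (m_1, d_1) = (8, 2), so from here the quotients repeat a_1, a_2; the period length is 2.
Hence the expansion of sqrt(66) is a_0 = 8 followed by the repeating block 8, 16 (period 2).

[8; (8, 16)]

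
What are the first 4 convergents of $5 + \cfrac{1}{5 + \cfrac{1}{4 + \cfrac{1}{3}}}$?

5/1, 26/5, 109/21, 353/68

Using the convergent recurrence p_i = a_i*p_{i-1} + p_{i-2}, q_i = a_i*q_{i-1} + q_{i-2} with p_{-2}=0, p_{-1}=1, q_{-2}=1, q_{-1}=0:
  i=0: a_0=5, p_0 = 5*1 + 0 = 5, q_0 = 5*0 + 1 = 1.
  i=1: a_1=5, p_1 = 5*5 + 1 = 26, q_1 = 5*1 + 0 = 5.
  i=2: a_2=4, p_2 = 4*26 + 5 = 109, q_2 = 4*5 + 1 = 21.
  i=3: a_3=3, p_3 = 3*109 + 26 = 353, q_3 = 3*21 + 5 = 68.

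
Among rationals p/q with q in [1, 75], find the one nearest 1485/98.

1091/72

Expand x = 1485/98 as a continued fraction with the Euclidean algorithm:
  1485 = 15*98 + 15, so a_0 = 15.
  98 = 6*15 + 8, so a_1 = 6.
  15 = 1*8 + 7, so a_2 = 1.
  8 = 1*7 + 1, so a_3 = 1.
  7 = 7*1 + 0, so a_4 = 7.
so x = [15; 6, 1, 1, 7].
Convergents (p_i = a_i*p_{i-1} + p_{i-2}, q_i = a_i*q_{i-1} + q_{i-2} with p_{-2}=0, p_{-1}=1, q_{-2}=1, q_{-1}=0), until the denominator exceeds 75:
  i=0: a_0=15, p_0 = 15*1 + 0 = 15, q_0 = 15*0 + 1 = 1.
  i=1: a_1=6, p_1 = 6*15 + 1 = 91, q_1 = 6*1 + 0 = 6.
  i=2: a_2=1, p_2 = 1*91 + 15 = 106, q_2 = 1*6 + 1 = 7.
  i=3: a_3=1, p_3 = 1*106 + 91 = 197, q_3 = 1*7 + 6 = 13.
  i=4: a_4=7, p_4 = 7*197 + 106 = 1485, q_4 = 7*13 + 7 = 98.
q_4 = 98 > 75, so the last convergent with denominator <= 75 is p_3/q_3 = 197/13.
The closest fraction with denominator <= 75 is either p_3/q_3 or the intermediate fraction (k*p_3 + p_2)/(k*q_3 + q_2) with the largest k >= 1 whose denominator stays <= 75; these approach x as k grows, and every other convergent or intermediate fraction in range is farther away.
Largest k: floor((75 - q_2)/q_3) = floor((75 - 7)/13) = 5.
That gives (5*197 + 106)/(5*13 + 7) = 1091/72.
Compare the errors: |x - 197/13| = |1485*13 - 197*98|/(98*13) = 1/1274, and |x - 1091/72| = |1485*72 - 1091*98|/(98*72) = 2/7056.
Cross-multiplying, 2*1274 = 2548 < 7056 = 1*7056, so 2/7056 is smaller: the intermediate fraction 1091/72 is closer to x than 197/13.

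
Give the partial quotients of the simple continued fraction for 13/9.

Run the Euclidean algorithm on 13 and 9; the successive quotients are the partial quotients a_0, a_1, ... (each step inverts the fractional part left over by the previous one):
  13 = 1*9 + 4, so a_0 = 1.
  9 = 2*4 + 1, so a_1 = 2.
  4 = 4*1 + 0, so a_2 = 4.
The remainder reaches 0 after 3 divisions, so the expansion has 3 partial quotients, read off in order.

[1; 2, 4]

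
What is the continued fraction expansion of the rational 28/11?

Run the Euclidean algorithm on 28 and 11; the successive quotients are the partial quotients a_0, a_1, ... (each step inverts the fractional part left over by the previous one):
  28 = 2*11 + 6, so a_0 = 2.
  11 = 1*6 + 5, so a_1 = 1.
  6 = 1*5 + 1, so a_2 = 1.
  5 = 5*1 + 0, so a_3 = 5.
The remainder reaches 0 after 4 divisions, so the expansion has 4 partial quotients, read off in order.

[2; 1, 1, 5]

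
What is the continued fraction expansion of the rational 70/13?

Run the Euclidean algorithm on 70 and 13; the successive quotients are the partial quotients a_0, a_1, ... (each step inverts the fractional part left over by the previous one):
  70 = 5*13 + 5, so a_0 = 5.
  13 = 2*5 + 3, so a_1 = 2.
  5 = 1*3 + 2, so a_2 = 1.
  3 = 1*2 + 1, so a_3 = 1.
  2 = 2*1 + 0, so a_4 = 2.
The remainder reaches 0 after 5 divisions, so the expansion has 5 partial quotients, read off in order.

[5; 2, 1, 1, 2]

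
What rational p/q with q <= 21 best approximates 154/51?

3/1

Expand x = 154/51 as a continued fraction with the Euclidean algorithm:
  154 = 3*51 + 1, so a_0 = 3.
  51 = 51*1 + 0, so a_1 = 51.
so x = [3; 51].
Convergents (p_i = a_i*p_{i-1} + p_{i-2}, q_i = a_i*q_{i-1} + q_{i-2} with p_{-2}=0, p_{-1}=1, q_{-2}=1, q_{-1}=0), until the denominator exceeds 21:
  i=0: a_0=3, p_0 = 3*1 + 0 = 3, q_0 = 3*0 + 1 = 1.
  i=1: a_1=51, p_1 = 51*3 + 1 = 154, q_1 = 51*1 + 0 = 51.
q_1 = 51 > 21, so the last convergent with denominator <= 21 is p_0/q_0 = 3/1.
The closest fraction with denominator <= 21 is either p_0/q_0 or the intermediate fraction (k*p_0 + p_{-1})/(k*q_0 + q_{-1}) with the largest k >= 1 whose denominator stays <= 21; these approach x as k grows, and every other convergent or intermediate fraction in range is farther away.
Largest k: floor((21 - q_{-1})/q_0) = floor((21 - 0)/1) = 21 (using the seeds p_{-1} = 1, q_{-1} = 0).
That gives (21*3 + 1)/(21*1 + 0) = 64/21.
Compare the errors: |x - 3/1| = |154*1 - 3*51|/(51*1) = 1/51, and |x - 64/21| = |154*21 - 64*51|/(51*21) = 30/1071.
Cross-multiplying, 1*1071 = 1071 < 1530 = 30*51, so 1/51 is smaller: the convergent 3/1 is closer to x than 64/21.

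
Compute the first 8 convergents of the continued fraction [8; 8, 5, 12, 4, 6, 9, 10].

Using the convergent recurrence p_i = a_i*p_{i-1} + p_{i-2}, q_i = a_i*q_{i-1} + q_{i-2} with p_{-2}=0, p_{-1}=1, q_{-2}=1, q_{-1}=0:
  i=0: a_0=8, p_0 = 8*1 + 0 = 8, q_0 = 8*0 + 1 = 1.
  i=1: a_1=8, p_1 = 8*8 + 1 = 65, q_1 = 8*1 + 0 = 8.
  i=2: a_2=5, p_2 = 5*65 + 8 = 333, q_2 = 5*8 + 1 = 41.
  i=3: a_3=12, p_3 = 12*333 + 65 = 4061, q_3 = 12*41 + 8 = 500.
  i=4: a_4=4, p_4 = 4*4061 + 333 = 16577, q_4 = 4*500 + 41 = 2041.
  i=5: a_5=6, p_5 = 6*16577 + 4061 = 103523, q_5 = 6*2041 + 500 = 12746.
  i=6: a_6=9, p_6 = 9*103523 + 16577 = 948284, q_6 = 9*12746 + 2041 = 116755.
  i=7: a_7=10, p_7 = 10*948284 + 103523 = 9586363, q_7 = 10*116755 + 12746 = 1180296.

8/1, 65/8, 333/41, 4061/500, 16577/2041, 103523/12746, 948284/116755, 9586363/1180296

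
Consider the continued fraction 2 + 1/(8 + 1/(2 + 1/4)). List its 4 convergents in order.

2/1, 17/8, 36/17, 161/76

Using the convergent recurrence p_i = a_i*p_{i-1} + p_{i-2}, q_i = a_i*q_{i-1} + q_{i-2} with p_{-2}=0, p_{-1}=1, q_{-2}=1, q_{-1}=0:
  i=0: a_0=2, p_0 = 2*1 + 0 = 2, q_0 = 2*0 + 1 = 1.
  i=1: a_1=8, p_1 = 8*2 + 1 = 17, q_1 = 8*1 + 0 = 8.
  i=2: a_2=2, p_2 = 2*17 + 2 = 36, q_2 = 2*8 + 1 = 17.
  i=3: a_3=4, p_3 = 4*36 + 17 = 161, q_3 = 4*17 + 8 = 76.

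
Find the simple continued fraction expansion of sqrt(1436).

Write x_i = (sqrt(1436) + m_i)/d_i with (m_0, d_0) = (0, 1). a_0 = floor(sqrt(1436)) = 37, since 37^2 = 1369 <= 1436 < 1444 = 38^2.
Iterate m_{i+1} = d_i*a_i - m_i, d_{i+1} = (1436 - m_{i+1}^2)/d_i, a_{i+1} = floor((a_0 + m_{i+1})/d_{i+1}):
  m_1 = 1*37 - 0 = 37, d_1 = (1436 - 37^2)/1 = 67/1 = 67, a_1 = floor((37 + 37)/67) = 1.
  m_2 = 67*1 - 37 = 30, d_2 = (1436 - 30^2)/67 = 536/67 = 8, a_2 = floor((37 + 30)/8) = 8.
  m_3 = 8*8 - 30 = 34, d_3 = (1436 - 34^2)/8 = 280/8 = 35, a_3 = floor((37 + 34)/35) = 2.
  m_4 = 35*2 - 34 = 36, d_4 = (1436 - 36^2)/35 = 140/35 = 4, a_4 = floor((37 + 36)/4) = 18.
  m_5 = 4*18 - 36 = 36, d_5 = (1436 - 36^2)/4 = 140/4 = 35, a_5 = floor((37 + 36)/35) = 2.
  m_6 = 35*2 - 36 = 34, d_6 = (1436 - 34^2)/35 = 280/35 = 8, a_6 = floor((37 + 34)/8) = 8.
  m_7 = 8*8 - 34 = 30, d_7 = (1436 - 30^2)/8 = 536/8 = 67, a_7 = floor((37 + 30)/67) = 1.
  m_8 = 67*1 - 30 = 37, d_8 = (1436 - 37^2)/67 = 67/67 = 1, a_8 = floor((37 + 37)/1) = 74.
  m_9 = 1*74 - 37 = 37, d_9 = (1436 - 37^2)/1 = 67/1 = 67: (m_9, d_9) = (m_1, d_1) = (37, 67), so from here the quotients repeat a_1, ..., a_8; the period length is 8.
Hence the expansion of sqrt(1436) is a_0 = 37 followed by the repeating block 1, 8, 2, 18, 2, 8, 1, 74 (period 8).

[37; (1, 8, 2, 18, 2, 8, 1, 74)]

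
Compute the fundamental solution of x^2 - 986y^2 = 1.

First expand sqrt(986) as a continued fraction. With x_i = (sqrt(986) + m_i)/d_i and (m_0, d_0) = (0, 1): a_0 = floor(sqrt(986)) = 31, since 31^2 = 961 <= 986 < 1024 = 32^2.
Iterate m_{i+1} = d_i*a_i - m_i, d_{i+1} = (986 - m_{i+1}^2)/d_i, a_{i+1} = floor((a_0 + m_{i+1})/d_{i+1}):
  m_1 = 1*31 - 0 = 31, d_1 = (986 - 31^2)/1 = 25/1 = 25, a_1 = floor((31 + 31)/25) = 2.
  m_2 = 25*2 - 31 = 19, d_2 = (986 - 19^2)/25 = 625/25 = 25, a_2 = floor((31 + 19)/25) = 2.
  m_3 = 25*2 - 19 = 31, d_3 = (986 - 31^2)/25 = 25/25 = 1, a_3 = floor((31 + 31)/1) = 62.
  m_4 = 1*62 - 31 = 31, d_4 = (986 - 31^2)/1 = 25/1 = 25: (m_4, d_4) = (m_1, d_1) = (31, 25), so from here the quotients repeat a_1, ..., a_3; the period length is 3.
So sqrt(986) = [31; (2, 2, 62)] with period length k = 3.
k is odd, so (p_{k-1}, q_{k-1}) only solves x^2 - 986y^2 = -1 and the fundamental solution of x^2 - 986y^2 = 1 is (p_{2k-1}, q_{2k-1}) = (p_5, q_5); compute convergents through index 5, running through the period twice.
Convergents (p_i = a_i*p_{i-1} + p_{i-2}, q_i = a_i*q_{i-1} + q_{i-2} with p_{-2}=0, p_{-1}=1, q_{-2}=1, q_{-1}=0):
  i=0: a_0=31, p_0 = 31*1 + 0 = 31, q_0 = 31*0 + 1 = 1.
  i=1: a_1=2, p_1 = 2*31 + 1 = 63, q_1 = 2*1 + 0 = 2.
  i=2: a_2=2, p_2 = 2*63 + 31 = 157, q_2 = 2*2 + 1 = 5.
  i=3: a_3=62, p_3 = 62*157 + 63 = 9797, q_3 = 62*5 + 2 = 312.
  i=4: a_4=2, p_4 = 2*9797 + 157 = 19751, q_4 = 2*312 + 5 = 629.
  i=5: a_5=2, p_5 = 2*19751 + 9797 = 49299, q_5 = 2*629 + 312 = 1570.
Indeed p_2^2 - 986*q_2^2 = 24649 - 24650 = -1, not +1.
Check: 49299^2 - 986*1570^2 = 2430391401 - 2430391400 = 1, so (x, y) = (49299, 1570) solves the equation, and by the theorem it is the least positive solution.

(x, y) = (49299, 1570)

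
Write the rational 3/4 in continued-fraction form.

Run the Euclidean algorithm on 3 and 4; the successive quotients are the partial quotients a_0, a_1, ... (each step inverts the fractional part left over by the previous one):
  3 = 0*4 + 3, so a_0 = 0.
  4 = 1*3 + 1, so a_1 = 1.
  3 = 3*1 + 0, so a_2 = 3.
The remainder reaches 0 after 3 divisions, so the expansion has 3 partial quotients, read off in order.

[0; 1, 3]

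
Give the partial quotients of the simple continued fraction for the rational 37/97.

Run the Euclidean algorithm on 37 and 97; the successive quotients are the partial quotients a_0, a_1, ... (each step inverts the fractional part left over by the previous one):
  37 = 0*97 + 37, so a_0 = 0.
  97 = 2*37 + 23, so a_1 = 2.
  37 = 1*23 + 14, so a_2 = 1.
  23 = 1*14 + 9, so a_3 = 1.
  14 = 1*9 + 5, so a_4 = 1.
  9 = 1*5 + 4, so a_5 = 1.
  5 = 1*4 + 1, so a_6 = 1.
  4 = 4*1 + 0, so a_7 = 4.
The remainder reaches 0 after 8 divisions, so the expansion has 8 partial quotients, read off in order.

[0; 2, 1, 1, 1, 1, 1, 4]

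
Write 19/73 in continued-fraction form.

[0; 3, 1, 5, 3]

Run the Euclidean algorithm on 19 and 73; the successive quotients are the partial quotients a_0, a_1, ... (each step inverts the fractional part left over by the previous one):
  19 = 0*73 + 19, so a_0 = 0.
  73 = 3*19 + 16, so a_1 = 3.
  19 = 1*16 + 3, so a_2 = 1.
  16 = 5*3 + 1, so a_3 = 5.
  3 = 3*1 + 0, so a_4 = 3.
The remainder reaches 0 after 5 divisions, so the expansion has 5 partial quotients, read off in order.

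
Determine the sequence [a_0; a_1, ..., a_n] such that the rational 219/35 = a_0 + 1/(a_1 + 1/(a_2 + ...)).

Run the Euclidean algorithm on 219 and 35; the successive quotients are the partial quotients a_0, a_1, ... (each step inverts the fractional part left over by the previous one):
  219 = 6*35 + 9, so a_0 = 6.
  35 = 3*9 + 8, so a_1 = 3.
  9 = 1*8 + 1, so a_2 = 1.
  8 = 8*1 + 0, so a_3 = 8.
The remainder reaches 0 after 4 divisions, so the expansion has 4 partial quotients, read off in order.

[6; 3, 1, 8]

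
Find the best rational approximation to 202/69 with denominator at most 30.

Expand x = 202/69 as a continued fraction with the Euclidean algorithm:
  202 = 2*69 + 64, so a_0 = 2.
  69 = 1*64 + 5, so a_1 = 1.
  64 = 12*5 + 4, so a_2 = 12.
  5 = 1*4 + 1, so a_3 = 1.
  4 = 4*1 + 0, so a_4 = 4.
so x = [2; 1, 12, 1, 4].
Convergents (p_i = a_i*p_{i-1} + p_{i-2}, q_i = a_i*q_{i-1} + q_{i-2} with p_{-2}=0, p_{-1}=1, q_{-2}=1, q_{-1}=0), until the denominator exceeds 30:
  i=0: a_0=2, p_0 = 2*1 + 0 = 2, q_0 = 2*0 + 1 = 1.
  i=1: a_1=1, p_1 = 1*2 + 1 = 3, q_1 = 1*1 + 0 = 1.
  i=2: a_2=12, p_2 = 12*3 + 2 = 38, q_2 = 12*1 + 1 = 13.
  i=3: a_3=1, p_3 = 1*38 + 3 = 41, q_3 = 1*13 + 1 = 14.
  i=4: a_4=4, p_4 = 4*41 + 38 = 202, q_4 = 4*14 + 13 = 69.
q_4 = 69 > 30, so the last convergent with denominator <= 30 is p_3/q_3 = 41/14.
The closest fraction with denominator <= 30 is either p_3/q_3 or the intermediate fraction (k*p_3 + p_2)/(k*q_3 + q_2) with the largest k >= 1 whose denominator stays <= 30; these approach x as k grows, and every other convergent or intermediate fraction in range is farther away.
Largest k: floor((30 - q_2)/q_3) = floor((30 - 13)/14) = 1.
That gives (1*41 + 38)/(1*14 + 13) = 79/27.
Compare the errors: |x - 41/14| = |202*14 - 41*69|/(69*14) = 1/966, and |x - 79/27| = |202*27 - 79*69|/(69*27) = 3/1863.
Cross-multiplying, 1*1863 = 1863 < 2898 = 3*966, so 1/966 is smaller: the convergent 41/14 is closer to x than 79/27.

41/14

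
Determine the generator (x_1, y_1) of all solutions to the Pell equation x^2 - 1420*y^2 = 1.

First expand sqrt(1420) as a continued fraction. With x_i = (sqrt(1420) + m_i)/d_i and (m_0, d_0) = (0, 1): a_0 = floor(sqrt(1420)) = 37, since 37^2 = 1369 <= 1420 < 1444 = 38^2.
Iterate m_{i+1} = d_i*a_i - m_i, d_{i+1} = (1420 - m_{i+1}^2)/d_i, a_{i+1} = floor((a_0 + m_{i+1})/d_{i+1}):
  m_1 = 1*37 - 0 = 37, d_1 = (1420 - 37^2)/1 = 51/1 = 51, a_1 = floor((37 + 37)/51) = 1.
  m_2 = 51*1 - 37 = 14, d_2 = (1420 - 14^2)/51 = 1224/51 = 24, a_2 = floor((37 + 14)/24) = 2.
  m_3 = 24*2 - 14 = 34, d_3 = (1420 - 34^2)/24 = 264/24 = 11, a_3 = floor((37 + 34)/11) = 6.
  m_4 = 11*6 - 34 = 32, d_4 = (1420 - 32^2)/11 = 396/11 = 36, a_4 = floor((37 + 32)/36) = 1.
  m_5 = 36*1 - 32 = 4, d_5 = (1420 - 4^2)/36 = 1404/36 = 39, a_5 = floor((37 + 4)/39) = 1.
  m_6 = 39*1 - 4 = 35, d_6 = (1420 - 35^2)/39 = 195/39 = 5, a_6 = floor((37 + 35)/5) = 14.
  m_7 = 5*14 - 35 = 35, d_7 = (1420 - 35^2)/5 = 195/5 = 39, a_7 = floor((37 + 35)/39) = 1.
  m_8 = 39*1 - 35 = 4, d_8 = (1420 - 4^2)/39 = 1404/39 = 36, a_8 = floor((37 + 4)/36) = 1.
  m_9 = 36*1 - 4 = 32, d_9 = (1420 - 32^2)/36 = 396/36 = 11, a_9 = floor((37 + 32)/11) = 6.
  m_10 = 11*6 - 32 = 34, d_10 = (1420 - 34^2)/11 = 264/11 = 24, a_10 = floor((37 + 34)/24) = 2.
  m_11 = 24*2 - 34 = 14, d_11 = (1420 - 14^2)/24 = 1224/24 = 51, a_11 = floor((37 + 14)/51) = 1.
  m_12 = 51*1 - 14 = 37, d_12 = (1420 - 37^2)/51 = 51/51 = 1, a_12 = floor((37 + 37)/1) = 74.
  m_13 = 1*74 - 37 = 37, d_13 = (1420 - 37^2)/1 = 51/1 = 51: (m_13, d_13) = (m_1, d_1) = (37, 51), so from here the quotients repeat a_1, ..., a_12; the period length is 12.
So sqrt(1420) = [37; (1, 2, 6, 1, 1, 14, 1, 1, 6, 2, 1, 74)] with period length k = 12.
k is even, so the fundamental solution of x^2 - 1420y^2 = 1 is (p_{k-1}, q_{k-1}) = (p_11, q_11); compute convergents through index 11.
Convergents (p_i = a_i*p_{i-1} + p_{i-2}, q_i = a_i*q_{i-1} + q_{i-2} with p_{-2}=0, p_{-1}=1, q_{-2}=1, q_{-1}=0):
  i=0: a_0=37, p_0 = 37*1 + 0 = 37, q_0 = 37*0 + 1 = 1.
  i=1: a_1=1, p_1 = 1*37 + 1 = 38, q_1 = 1*1 + 0 = 1.
  i=2: a_2=2, p_2 = 2*38 + 37 = 113, q_2 = 2*1 + 1 = 3.
  i=3: a_3=6, p_3 = 6*113 + 38 = 716, q_3 = 6*3 + 1 = 19.
  i=4: a_4=1, p_4 = 1*716 + 113 = 829, q_4 = 1*19 + 3 = 22.
  i=5: a_5=1, p_5 = 1*829 + 716 = 1545, q_5 = 1*22 + 19 = 41.
  i=6: a_6=14, p_6 = 14*1545 + 829 = 22459, q_6 = 14*41 + 22 = 596.
  i=7: a_7=1, p_7 = 1*22459 + 1545 = 24004, q_7 = 1*596 + 41 = 637.
  i=8: a_8=1, p_8 = 1*24004 + 22459 = 46463, q_8 = 1*637 + 596 = 1233.
  i=9: a_9=6, p_9 = 6*46463 + 24004 = 302782, q_9 = 6*1233 + 637 = 8035.
  i=10: a_10=2, p_10 = 2*302782 + 46463 = 652027, q_10 = 2*8035 + 1233 = 17303.
  i=11: a_11=1, p_11 = 1*652027 + 302782 = 954809, q_11 = 1*17303 + 8035 = 25338.
Check: 954809^2 - 1420*25338^2 = 911660226481 - 911660226480 = 1, so (x, y) = (954809, 25338) solves the equation, and by the theorem it is the least positive solution.

(x, y) = (954809, 25338)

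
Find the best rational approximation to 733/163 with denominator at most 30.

Expand x = 733/163 as a continued fraction with the Euclidean algorithm:
  733 = 4*163 + 81, so a_0 = 4.
  163 = 2*81 + 1, so a_1 = 2.
  81 = 81*1 + 0, so a_2 = 81.
so x = [4; 2, 81].
Convergents (p_i = a_i*p_{i-1} + p_{i-2}, q_i = a_i*q_{i-1} + q_{i-2} with p_{-2}=0, p_{-1}=1, q_{-2}=1, q_{-1}=0), until the denominator exceeds 30:
  i=0: a_0=4, p_0 = 4*1 + 0 = 4, q_0 = 4*0 + 1 = 1.
  i=1: a_1=2, p_1 = 2*4 + 1 = 9, q_1 = 2*1 + 0 = 2.
  i=2: a_2=81, p_2 = 81*9 + 4 = 733, q_2 = 81*2 + 1 = 163.
q_2 = 163 > 30, so the last convergent with denominator <= 30 is p_1/q_1 = 9/2.
The closest fraction with denominator <= 30 is either p_1/q_1 or the intermediate fraction (k*p_1 + p_0)/(k*q_1 + q_0) with the largest k >= 1 whose denominator stays <= 30; these approach x as k grows, and every other convergent or intermediate fraction in range is farther away.
Largest k: floor((30 - q_0)/q_1) = floor((30 - 1)/2) = 14.
That gives (14*9 + 4)/(14*2 + 1) = 130/29.
Compare the errors: |x - 9/2| = |733*2 - 9*163|/(163*2) = 1/326, and |x - 130/29| = |733*29 - 130*163|/(163*29) = 67/4727.
Cross-multiplying, 1*4727 = 4727 < 21842 = 67*326, so 1/326 is smaller: the convergent 9/2 is closer to x than 130/29.

9/2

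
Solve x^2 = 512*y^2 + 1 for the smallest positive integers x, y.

First expand sqrt(512) as a continued fraction. With x_i = (sqrt(512) + m_i)/d_i and (m_0, d_0) = (0, 1): a_0 = floor(sqrt(512)) = 22, since 22^2 = 484 <= 512 < 529 = 23^2.
Iterate m_{i+1} = d_i*a_i - m_i, d_{i+1} = (512 - m_{i+1}^2)/d_i, a_{i+1} = floor((a_0 + m_{i+1})/d_{i+1}):
  m_1 = 1*22 - 0 = 22, d_1 = (512 - 22^2)/1 = 28/1 = 28, a_1 = floor((22 + 22)/28) = 1.
  m_2 = 28*1 - 22 = 6, d_2 = (512 - 6^2)/28 = 476/28 = 17, a_2 = floor((22 + 6)/17) = 1.
  m_3 = 17*1 - 6 = 11, d_3 = (512 - 11^2)/17 = 391/17 = 23, a_3 = floor((22 + 11)/23) = 1.
  m_4 = 23*1 - 11 = 12, d_4 = (512 - 12^2)/23 = 368/23 = 16, a_4 = floor((22 + 12)/16) = 2.
  m_5 = 16*2 - 12 = 20, d_5 = (512 - 20^2)/16 = 112/16 = 7, a_5 = floor((22 + 20)/7) = 6.
  m_6 = 7*6 - 20 = 22, d_6 = (512 - 22^2)/7 = 28/7 = 4, a_6 = floor((22 + 22)/4) = 11.
  m_7 = 4*11 - 22 = 22, d_7 = (512 - 22^2)/4 = 28/4 = 7, a_7 = floor((22 + 22)/7) = 6.
  m_8 = 7*6 - 22 = 20, d_8 = (512 - 20^2)/7 = 112/7 = 16, a_8 = floor((22 + 20)/16) = 2.
  m_9 = 16*2 - 20 = 12, d_9 = (512 - 12^2)/16 = 368/16 = 23, a_9 = floor((22 + 12)/23) = 1.
  m_10 = 23*1 - 12 = 11, d_10 = (512 - 11^2)/23 = 391/23 = 17, a_10 = floor((22 + 11)/17) = 1.
  m_11 = 17*1 - 11 = 6, d_11 = (512 - 6^2)/17 = 476/17 = 28, a_11 = floor((22 + 6)/28) = 1.
  m_12 = 28*1 - 6 = 22, d_12 = (512 - 22^2)/28 = 28/28 = 1, a_12 = floor((22 + 22)/1) = 44.
  m_13 = 1*44 - 22 = 22, d_13 = (512 - 22^2)/1 = 28/1 = 28: (m_13, d_13) = (m_1, d_1) = (22, 28), so from here the quotients repeat a_1, ..., a_12; the period length is 12.
So sqrt(512) = [22; (1, 1, 1, 2, 6, 11, 6, 2, 1, 1, 1, 44)] with period length k = 12.
k is even, so the fundamental solution of x^2 - 512y^2 = 1 is (p_{k-1}, q_{k-1}) = (p_11, q_11); compute convergents through index 11.
Convergents (p_i = a_i*p_{i-1} + p_{i-2}, q_i = a_i*q_{i-1} + q_{i-2} with p_{-2}=0, p_{-1}=1, q_{-2}=1, q_{-1}=0):
  i=0: a_0=22, p_0 = 22*1 + 0 = 22, q_0 = 22*0 + 1 = 1.
  i=1: a_1=1, p_1 = 1*22 + 1 = 23, q_1 = 1*1 + 0 = 1.
  i=2: a_2=1, p_2 = 1*23 + 22 = 45, q_2 = 1*1 + 1 = 2.
  i=3: a_3=1, p_3 = 1*45 + 23 = 68, q_3 = 1*2 + 1 = 3.
  i=4: a_4=2, p_4 = 2*68 + 45 = 181, q_4 = 2*3 + 2 = 8.
  i=5: a_5=6, p_5 = 6*181 + 68 = 1154, q_5 = 6*8 + 3 = 51.
  i=6: a_6=11, p_6 = 11*1154 + 181 = 12875, q_6 = 11*51 + 8 = 569.
  i=7: a_7=6, p_7 = 6*12875 + 1154 = 78404, q_7 = 6*569 + 51 = 3465.
  i=8: a_8=2, p_8 = 2*78404 + 12875 = 169683, q_8 = 2*3465 + 569 = 7499.
  i=9: a_9=1, p_9 = 1*169683 + 78404 = 248087, q_9 = 1*7499 + 3465 = 10964.
  i=10: a_10=1, p_10 = 1*248087 + 169683 = 417770, q_10 = 1*10964 + 7499 = 18463.
  i=11: a_11=1, p_11 = 1*417770 + 248087 = 665857, q_11 = 1*18463 + 10964 = 29427.
Check: 665857^2 - 512*29427^2 = 443365544449 - 443365544448 = 1, so (x, y) = (665857, 29427) solves the equation, and by the theorem it is the least positive solution.

(x, y) = (665857, 29427)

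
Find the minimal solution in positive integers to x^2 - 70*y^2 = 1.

(x, y) = (251, 30)

First expand sqrt(70) as a continued fraction. With x_i = (sqrt(70) + m_i)/d_i and (m_0, d_0) = (0, 1): a_0 = floor(sqrt(70)) = 8, since 8^2 = 64 <= 70 < 81 = 9^2.
Iterate m_{i+1} = d_i*a_i - m_i, d_{i+1} = (70 - m_{i+1}^2)/d_i, a_{i+1} = floor((a_0 + m_{i+1})/d_{i+1}):
  m_1 = 1*8 - 0 = 8, d_1 = (70 - 8^2)/1 = 6/1 = 6, a_1 = floor((8 + 8)/6) = 2.
  m_2 = 6*2 - 8 = 4, d_2 = (70 - 4^2)/6 = 54/6 = 9, a_2 = floor((8 + 4)/9) = 1.
  m_3 = 9*1 - 4 = 5, d_3 = (70 - 5^2)/9 = 45/9 = 5, a_3 = floor((8 + 5)/5) = 2.
  m_4 = 5*2 - 5 = 5, d_4 = (70 - 5^2)/5 = 45/5 = 9, a_4 = floor((8 + 5)/9) = 1.
  m_5 = 9*1 - 5 = 4, d_5 = (70 - 4^2)/9 = 54/9 = 6, a_5 = floor((8 + 4)/6) = 2.
  m_6 = 6*2 - 4 = 8, d_6 = (70 - 8^2)/6 = 6/6 = 1, a_6 = floor((8 + 8)/1) = 16.
  m_7 = 1*16 - 8 = 8, d_7 = (70 - 8^2)/1 = 6/1 = 6: (m_7, d_7) = (m_1, d_1) = (8, 6), so from here the quotients repeat a_1, ..., a_6; the period length is 6.
So sqrt(70) = [8; (2, 1, 2, 1, 2, 16)] with period length k = 6.
k is even, so the fundamental solution of x^2 - 70y^2 = 1 is (p_{k-1}, q_{k-1}) = (p_5, q_5); compute convergents through index 5.
Convergents (p_i = a_i*p_{i-1} + p_{i-2}, q_i = a_i*q_{i-1} + q_{i-2} with p_{-2}=0, p_{-1}=1, q_{-2}=1, q_{-1}=0):
  i=0: a_0=8, p_0 = 8*1 + 0 = 8, q_0 = 8*0 + 1 = 1.
  i=1: a_1=2, p_1 = 2*8 + 1 = 17, q_1 = 2*1 + 0 = 2.
  i=2: a_2=1, p_2 = 1*17 + 8 = 25, q_2 = 1*2 + 1 = 3.
  i=3: a_3=2, p_3 = 2*25 + 17 = 67, q_3 = 2*3 + 2 = 8.
  i=4: a_4=1, p_4 = 1*67 + 25 = 92, q_4 = 1*8 + 3 = 11.
  i=5: a_5=2, p_5 = 2*92 + 67 = 251, q_5 = 2*11 + 8 = 30.
Check: 251^2 - 70*30^2 = 63001 - 63000 = 1, so (x, y) = (251, 30) solves the equation, and by the theorem it is the least positive solution.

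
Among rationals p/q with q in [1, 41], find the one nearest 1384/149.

353/38

Expand x = 1384/149 as a continued fraction with the Euclidean algorithm:
  1384 = 9*149 + 43, so a_0 = 9.
  149 = 3*43 + 20, so a_1 = 3.
  43 = 2*20 + 3, so a_2 = 2.
  20 = 6*3 + 2, so a_3 = 6.
  3 = 1*2 + 1, so a_4 = 1.
  2 = 2*1 + 0, so a_5 = 2.
so x = [9; 3, 2, 6, 1, 2].
Convergents (p_i = a_i*p_{i-1} + p_{i-2}, q_i = a_i*q_{i-1} + q_{i-2} with p_{-2}=0, p_{-1}=1, q_{-2}=1, q_{-1}=0), until the denominator exceeds 41:
  i=0: a_0=9, p_0 = 9*1 + 0 = 9, q_0 = 9*0 + 1 = 1.
  i=1: a_1=3, p_1 = 3*9 + 1 = 28, q_1 = 3*1 + 0 = 3.
  i=2: a_2=2, p_2 = 2*28 + 9 = 65, q_2 = 2*3 + 1 = 7.
  i=3: a_3=6, p_3 = 6*65 + 28 = 418, q_3 = 6*7 + 3 = 45.
q_3 = 45 > 41, so the last convergent with denominator <= 41 is p_2/q_2 = 65/7.
The closest fraction with denominator <= 41 is either p_2/q_2 or the intermediate fraction (k*p_2 + p_1)/(k*q_2 + q_1) with the largest k >= 1 whose denominator stays <= 41; these approach x as k grows, and every other convergent or intermediate fraction in range is farther away.
Largest k: floor((41 - q_1)/q_2) = floor((41 - 3)/7) = 5.
That gives (5*65 + 28)/(5*7 + 3) = 353/38.
Compare the errors: |x - 65/7| = |1384*7 - 65*149|/(149*7) = 3/1043, and |x - 353/38| = |1384*38 - 353*149|/(149*38) = 5/5662.
Cross-multiplying, 5*1043 = 5215 < 16986 = 3*5662, so 5/5662 is smaller: the intermediate fraction 353/38 is closer to x than 65/7.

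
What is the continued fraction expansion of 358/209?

Run the Euclidean algorithm on 358 and 209; the successive quotients are the partial quotients a_0, a_1, ... (each step inverts the fractional part left over by the previous one):
  358 = 1*209 + 149, so a_0 = 1.
  209 = 1*149 + 60, so a_1 = 1.
  149 = 2*60 + 29, so a_2 = 2.
  60 = 2*29 + 2, so a_3 = 2.
  29 = 14*2 + 1, so a_4 = 14.
  2 = 2*1 + 0, so a_5 = 2.
The remainder reaches 0 after 6 divisions, so the expansion has 6 partial quotients, read off in order.

[1; 1, 2, 2, 14, 2]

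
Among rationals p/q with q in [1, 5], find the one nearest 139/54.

Expand x = 139/54 as a continued fraction with the Euclidean algorithm:
  139 = 2*54 + 31, so a_0 = 2.
  54 = 1*31 + 23, so a_1 = 1.
  31 = 1*23 + 8, so a_2 = 1.
  23 = 2*8 + 7, so a_3 = 2.
  8 = 1*7 + 1, so a_4 = 1.
  7 = 7*1 + 0, so a_5 = 7.
so x = [2; 1, 1, 2, 1, 7].
Convergents (p_i = a_i*p_{i-1} + p_{i-2}, q_i = a_i*q_{i-1} + q_{i-2} with p_{-2}=0, p_{-1}=1, q_{-2}=1, q_{-1}=0), until the denominator exceeds 5:
  i=0: a_0=2, p_0 = 2*1 + 0 = 2, q_0 = 2*0 + 1 = 1.
  i=1: a_1=1, p_1 = 1*2 + 1 = 3, q_1 = 1*1 + 0 = 1.
  i=2: a_2=1, p_2 = 1*3 + 2 = 5, q_2 = 1*1 + 1 = 2.
  i=3: a_3=2, p_3 = 2*5 + 3 = 13, q_3 = 2*2 + 1 = 5.
  i=4: a_4=1, p_4 = 1*13 + 5 = 18, q_4 = 1*5 + 2 = 7.
q_4 = 7 > 5, so the last convergent with denominator <= 5 is p_3/q_3 = 13/5.
The closest fraction with denominator <= 5 is either p_3/q_3 or the intermediate fraction (k*p_3 + p_2)/(k*q_3 + q_2) with the largest k >= 1 whose denominator stays <= 5; these approach x as k grows, and every other convergent or intermediate fraction in range is farther away.
Largest k: floor((5 - q_2)/q_3) = floor((5 - 2)/5) = 0.
Since k = 0, no intermediate fraction beyond p_3/q_3 has denominator <= 5, so the convergent 13/5 is the closest (its error is |139*5 - 13*54|/(54*5) = 7/270).

13/5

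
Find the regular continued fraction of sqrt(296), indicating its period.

Write x_i = (sqrt(296) + m_i)/d_i with (m_0, d_0) = (0, 1). a_0 = floor(sqrt(296)) = 17, since 17^2 = 289 <= 296 < 324 = 18^2.
Iterate m_{i+1} = d_i*a_i - m_i, d_{i+1} = (296 - m_{i+1}^2)/d_i, a_{i+1} = floor((a_0 + m_{i+1})/d_{i+1}):
  m_1 = 1*17 - 0 = 17, d_1 = (296 - 17^2)/1 = 7/1 = 7, a_1 = floor((17 + 17)/7) = 4.
  m_2 = 7*4 - 17 = 11, d_2 = (296 - 11^2)/7 = 175/7 = 25, a_2 = floor((17 + 11)/25) = 1.
  m_3 = 25*1 - 11 = 14, d_3 = (296 - 14^2)/25 = 100/25 = 4, a_3 = floor((17 + 14)/4) = 7.
  m_4 = 4*7 - 14 = 14, d_4 = (296 - 14^2)/4 = 100/4 = 25, a_4 = floor((17 + 14)/25) = 1.
  m_5 = 25*1 - 14 = 11, d_5 = (296 - 11^2)/25 = 175/25 = 7, a_5 = floor((17 + 11)/7) = 4.
  m_6 = 7*4 - 11 = 17, d_6 = (296 - 17^2)/7 = 7/7 = 1, a_6 = floor((17 + 17)/1) = 34.
  m_7 = 1*34 - 17 = 17, d_7 = (296 - 17^2)/1 = 7/1 = 7: (m_7, d_7) = (m_1, d_1) = (17, 7), so from here the quotients repeat a_1, ..., a_6; the period length is 6.
Hence the expansion of sqrt(296) is a_0 = 17 followed by the repeating block 4, 1, 7, 1, 4, 34 (period 6).

[17; (4, 1, 7, 1, 4, 34)]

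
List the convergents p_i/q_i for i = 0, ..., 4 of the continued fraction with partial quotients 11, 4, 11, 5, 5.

Using the convergent recurrence p_i = a_i*p_{i-1} + p_{i-2}, q_i = a_i*q_{i-1} + q_{i-2} with p_{-2}=0, p_{-1}=1, q_{-2}=1, q_{-1}=0:
  i=0: a_0=11, p_0 = 11*1 + 0 = 11, q_0 = 11*0 + 1 = 1.
  i=1: a_1=4, p_1 = 4*11 + 1 = 45, q_1 = 4*1 + 0 = 4.
  i=2: a_2=11, p_2 = 11*45 + 11 = 506, q_2 = 11*4 + 1 = 45.
  i=3: a_3=5, p_3 = 5*506 + 45 = 2575, q_3 = 5*45 + 4 = 229.
  i=4: a_4=5, p_4 = 5*2575 + 506 = 13381, q_4 = 5*229 + 45 = 1190.

11/1, 45/4, 506/45, 2575/229, 13381/1190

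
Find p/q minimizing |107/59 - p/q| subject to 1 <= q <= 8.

Expand x = 107/59 as a continued fraction with the Euclidean algorithm:
  107 = 1*59 + 48, so a_0 = 1.
  59 = 1*48 + 11, so a_1 = 1.
  48 = 4*11 + 4, so a_2 = 4.
  11 = 2*4 + 3, so a_3 = 2.
  4 = 1*3 + 1, so a_4 = 1.
  3 = 3*1 + 0, so a_5 = 3.
so x = [1; 1, 4, 2, 1, 3].
Convergents (p_i = a_i*p_{i-1} + p_{i-2}, q_i = a_i*q_{i-1} + q_{i-2} with p_{-2}=0, p_{-1}=1, q_{-2}=1, q_{-1}=0), until the denominator exceeds 8:
  i=0: a_0=1, p_0 = 1*1 + 0 = 1, q_0 = 1*0 + 1 = 1.
  i=1: a_1=1, p_1 = 1*1 + 1 = 2, q_1 = 1*1 + 0 = 1.
  i=2: a_2=4, p_2 = 4*2 + 1 = 9, q_2 = 4*1 + 1 = 5.
  i=3: a_3=2, p_3 = 2*9 + 2 = 20, q_3 = 2*5 + 1 = 11.
q_3 = 11 > 8, so the last convergent with denominator <= 8 is p_2/q_2 = 9/5.
The closest fraction with denominator <= 8 is either p_2/q_2 or the intermediate fraction (k*p_2 + p_1)/(k*q_2 + q_1) with the largest k >= 1 whose denominator stays <= 8; these approach x as k grows, and every other convergent or intermediate fraction in range is farther away.
Largest k: floor((8 - q_1)/q_2) = floor((8 - 1)/5) = 1.
That gives (1*9 + 2)/(1*5 + 1) = 11/6.
Compare the errors: |x - 9/5| = |107*5 - 9*59|/(59*5) = 4/295, and |x - 11/6| = |107*6 - 11*59|/(59*6) = 7/354.
Cross-multiplying, 4*354 = 1416 < 2065 = 7*295, so 4/295 is smaller: the convergent 9/5 is closer to x than 11/6.

9/5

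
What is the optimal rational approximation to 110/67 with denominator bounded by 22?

Expand x = 110/67 as a continued fraction with the Euclidean algorithm:
  110 = 1*67 + 43, so a_0 = 1.
  67 = 1*43 + 24, so a_1 = 1.
  43 = 1*24 + 19, so a_2 = 1.
  24 = 1*19 + 5, so a_3 = 1.
  19 = 3*5 + 4, so a_4 = 3.
  5 = 1*4 + 1, so a_5 = 1.
  4 = 4*1 + 0, so a_6 = 4.
so x = [1; 1, 1, 1, 3, 1, 4].
Convergents (p_i = a_i*p_{i-1} + p_{i-2}, q_i = a_i*q_{i-1} + q_{i-2} with p_{-2}=0, p_{-1}=1, q_{-2}=1, q_{-1}=0), until the denominator exceeds 22:
  i=0: a_0=1, p_0 = 1*1 + 0 = 1, q_0 = 1*0 + 1 = 1.
  i=1: a_1=1, p_1 = 1*1 + 1 = 2, q_1 = 1*1 + 0 = 1.
  i=2: a_2=1, p_2 = 1*2 + 1 = 3, q_2 = 1*1 + 1 = 2.
  i=3: a_3=1, p_3 = 1*3 + 2 = 5, q_3 = 1*2 + 1 = 3.
  i=4: a_4=3, p_4 = 3*5 + 3 = 18, q_4 = 3*3 + 2 = 11.
  i=5: a_5=1, p_5 = 1*18 + 5 = 23, q_5 = 1*11 + 3 = 14.
  i=6: a_6=4, p_6 = 4*23 + 18 = 110, q_6 = 4*14 + 11 = 67.
q_6 = 67 > 22, so the last convergent with denominator <= 22 is p_5/q_5 = 23/14.
The closest fraction with denominator <= 22 is either p_5/q_5 or the intermediate fraction (k*p_5 + p_4)/(k*q_5 + q_4) with the largest k >= 1 whose denominator stays <= 22; these approach x as k grows, and every other convergent or intermediate fraction in range is farther away.
Largest k: floor((22 - q_4)/q_5) = floor((22 - 11)/14) = 0.
Since k = 0, no intermediate fraction beyond p_5/q_5 has denominator <= 22, so the convergent 23/14 is the closest (its error is |110*14 - 23*67|/(67*14) = 1/938).

23/14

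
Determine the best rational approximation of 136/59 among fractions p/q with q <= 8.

Expand x = 136/59 as a continued fraction with the Euclidean algorithm:
  136 = 2*59 + 18, so a_0 = 2.
  59 = 3*18 + 5, so a_1 = 3.
  18 = 3*5 + 3, so a_2 = 3.
  5 = 1*3 + 2, so a_3 = 1.
  3 = 1*2 + 1, so a_4 = 1.
  2 = 2*1 + 0, so a_5 = 2.
so x = [2; 3, 3, 1, 1, 2].
Convergents (p_i = a_i*p_{i-1} + p_{i-2}, q_i = a_i*q_{i-1} + q_{i-2} with p_{-2}=0, p_{-1}=1, q_{-2}=1, q_{-1}=0), until the denominator exceeds 8:
  i=0: a_0=2, p_0 = 2*1 + 0 = 2, q_0 = 2*0 + 1 = 1.
  i=1: a_1=3, p_1 = 3*2 + 1 = 7, q_1 = 3*1 + 0 = 3.
  i=2: a_2=3, p_2 = 3*7 + 2 = 23, q_2 = 3*3 + 1 = 10.
q_2 = 10 > 8, so the last convergent with denominator <= 8 is p_1/q_1 = 7/3.
The closest fraction with denominator <= 8 is either p_1/q_1 or the intermediate fraction (k*p_1 + p_0)/(k*q_1 + q_0) with the largest k >= 1 whose denominator stays <= 8; these approach x as k grows, and every other convergent or intermediate fraction in range is farther away.
Largest k: floor((8 - q_0)/q_1) = floor((8 - 1)/3) = 2.
That gives (2*7 + 2)/(2*3 + 1) = 16/7.
Compare the errors: |x - 7/3| = |136*3 - 7*59|/(59*3) = 5/177, and |x - 16/7| = |136*7 - 16*59|/(59*7) = 8/413.
Cross-multiplying, 8*177 = 1416 < 2065 = 5*413, so 8/413 is smaller: the intermediate fraction 16/7 is closer to x than 7/3.

16/7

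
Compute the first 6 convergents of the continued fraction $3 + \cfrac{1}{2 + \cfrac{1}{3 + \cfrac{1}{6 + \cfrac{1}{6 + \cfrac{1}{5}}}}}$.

Using the convergent recurrence p_i = a_i*p_{i-1} + p_{i-2}, q_i = a_i*q_{i-1} + q_{i-2} with p_{-2}=0, p_{-1}=1, q_{-2}=1, q_{-1}=0:
  i=0: a_0=3, p_0 = 3*1 + 0 = 3, q_0 = 3*0 + 1 = 1.
  i=1: a_1=2, p_1 = 2*3 + 1 = 7, q_1 = 2*1 + 0 = 2.
  i=2: a_2=3, p_2 = 3*7 + 3 = 24, q_2 = 3*2 + 1 = 7.
  i=3: a_3=6, p_3 = 6*24 + 7 = 151, q_3 = 6*7 + 2 = 44.
  i=4: a_4=6, p_4 = 6*151 + 24 = 930, q_4 = 6*44 + 7 = 271.
  i=5: a_5=5, p_5 = 5*930 + 151 = 4801, q_5 = 5*271 + 44 = 1399.

3/1, 7/2, 24/7, 151/44, 930/271, 4801/1399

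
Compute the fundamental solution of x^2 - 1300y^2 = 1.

(x, y) = (649, 18)

First expand sqrt(1300) as a continued fraction. With x_i = (sqrt(1300) + m_i)/d_i and (m_0, d_0) = (0, 1): a_0 = floor(sqrt(1300)) = 36, since 36^2 = 1296 <= 1300 < 1369 = 37^2.
Iterate m_{i+1} = d_i*a_i - m_i, d_{i+1} = (1300 - m_{i+1}^2)/d_i, a_{i+1} = floor((a_0 + m_{i+1})/d_{i+1}):
  m_1 = 1*36 - 0 = 36, d_1 = (1300 - 36^2)/1 = 4/1 = 4, a_1 = floor((36 + 36)/4) = 18.
  m_2 = 4*18 - 36 = 36, d_2 = (1300 - 36^2)/4 = 4/4 = 1, a_2 = floor((36 + 36)/1) = 72.
  m_3 = 1*72 - 36 = 36, d_3 = (1300 - 36^2)/1 = 4/1 = 4: (m_3, d_3) = (m_1, d_1) = (36, 4), so from here the quotients repeat a_1, a_2; the period length is 2.
So sqrt(1300) = [36; (18, 72)] with period length k = 2.
k is even, so the fundamental solution of x^2 - 1300y^2 = 1 is (p_{k-1}, q_{k-1}) = (p_1, q_1); compute convergents through index 1.
Convergents (p_i = a_i*p_{i-1} + p_{i-2}, q_i = a_i*q_{i-1} + q_{i-2} with p_{-2}=0, p_{-1}=1, q_{-2}=1, q_{-1}=0):
  i=0: a_0=36, p_0 = 36*1 + 0 = 36, q_0 = 36*0 + 1 = 1.
  i=1: a_1=18, p_1 = 18*36 + 1 = 649, q_1 = 18*1 + 0 = 18.
Check: 649^2 - 1300*18^2 = 421201 - 421200 = 1, so (x, y) = (649, 18) solves the equation, and by the theorem it is the least positive solution.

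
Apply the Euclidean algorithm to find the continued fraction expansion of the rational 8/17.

Run the Euclidean algorithm on 8 and 17; the successive quotients are the partial quotients a_0, a_1, ... (each step inverts the fractional part left over by the previous one):
  8 = 0*17 + 8, so a_0 = 0.
  17 = 2*8 + 1, so a_1 = 2.
  8 = 8*1 + 0, so a_2 = 8.
The remainder reaches 0 after 3 divisions, so the expansion has 3 partial quotients, read off in order.

[0; 2, 8]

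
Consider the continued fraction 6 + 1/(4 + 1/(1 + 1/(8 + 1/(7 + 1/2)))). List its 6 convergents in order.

Using the convergent recurrence p_i = a_i*p_{i-1} + p_{i-2}, q_i = a_i*q_{i-1} + q_{i-2} with p_{-2}=0, p_{-1}=1, q_{-2}=1, q_{-1}=0:
  i=0: a_0=6, p_0 = 6*1 + 0 = 6, q_0 = 6*0 + 1 = 1.
  i=1: a_1=4, p_1 = 4*6 + 1 = 25, q_1 = 4*1 + 0 = 4.
  i=2: a_2=1, p_2 = 1*25 + 6 = 31, q_2 = 1*4 + 1 = 5.
  i=3: a_3=8, p_3 = 8*31 + 25 = 273, q_3 = 8*5 + 4 = 44.
  i=4: a_4=7, p_4 = 7*273 + 31 = 1942, q_4 = 7*44 + 5 = 313.
  i=5: a_5=2, p_5 = 2*1942 + 273 = 4157, q_5 = 2*313 + 44 = 670.

6/1, 25/4, 31/5, 273/44, 1942/313, 4157/670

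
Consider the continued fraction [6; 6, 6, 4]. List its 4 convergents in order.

6/1, 37/6, 228/37, 949/154

Using the convergent recurrence p_i = a_i*p_{i-1} + p_{i-2}, q_i = a_i*q_{i-1} + q_{i-2} with p_{-2}=0, p_{-1}=1, q_{-2}=1, q_{-1}=0:
  i=0: a_0=6, p_0 = 6*1 + 0 = 6, q_0 = 6*0 + 1 = 1.
  i=1: a_1=6, p_1 = 6*6 + 1 = 37, q_1 = 6*1 + 0 = 6.
  i=2: a_2=6, p_2 = 6*37 + 6 = 228, q_2 = 6*6 + 1 = 37.
  i=3: a_3=4, p_3 = 4*228 + 37 = 949, q_3 = 4*37 + 6 = 154.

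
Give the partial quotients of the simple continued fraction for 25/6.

Run the Euclidean algorithm on 25 and 6; the successive quotients are the partial quotients a_0, a_1, ... (each step inverts the fractional part left over by the previous one):
  25 = 4*6 + 1, so a_0 = 4.
  6 = 6*1 + 0, so a_1 = 6.
The remainder reaches 0 after 2 divisions, so the expansion has 2 partial quotients, read off in order.

[4; 6]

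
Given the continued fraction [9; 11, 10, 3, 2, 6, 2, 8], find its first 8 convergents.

9/1, 100/11, 1009/111, 3127/344, 7263/799, 46705/5138, 100673/11075, 852089/93738

Using the convergent recurrence p_i = a_i*p_{i-1} + p_{i-2}, q_i = a_i*q_{i-1} + q_{i-2} with p_{-2}=0, p_{-1}=1, q_{-2}=1, q_{-1}=0:
  i=0: a_0=9, p_0 = 9*1 + 0 = 9, q_0 = 9*0 + 1 = 1.
  i=1: a_1=11, p_1 = 11*9 + 1 = 100, q_1 = 11*1 + 0 = 11.
  i=2: a_2=10, p_2 = 10*100 + 9 = 1009, q_2 = 10*11 + 1 = 111.
  i=3: a_3=3, p_3 = 3*1009 + 100 = 3127, q_3 = 3*111 + 11 = 344.
  i=4: a_4=2, p_4 = 2*3127 + 1009 = 7263, q_4 = 2*344 + 111 = 799.
  i=5: a_5=6, p_5 = 6*7263 + 3127 = 46705, q_5 = 6*799 + 344 = 5138.
  i=6: a_6=2, p_6 = 2*46705 + 7263 = 100673, q_6 = 2*5138 + 799 = 11075.
  i=7: a_7=8, p_7 = 8*100673 + 46705 = 852089, q_7 = 8*11075 + 5138 = 93738.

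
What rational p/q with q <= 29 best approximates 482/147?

Expand x = 482/147 as a continued fraction with the Euclidean algorithm:
  482 = 3*147 + 41, so a_0 = 3.
  147 = 3*41 + 24, so a_1 = 3.
  41 = 1*24 + 17, so a_2 = 1.
  24 = 1*17 + 7, so a_3 = 1.
  17 = 2*7 + 3, so a_4 = 2.
  7 = 2*3 + 1, so a_5 = 2.
  3 = 3*1 + 0, so a_6 = 3.
so x = [3; 3, 1, 1, 2, 2, 3].
Convergents (p_i = a_i*p_{i-1} + p_{i-2}, q_i = a_i*q_{i-1} + q_{i-2} with p_{-2}=0, p_{-1}=1, q_{-2}=1, q_{-1}=0), until the denominator exceeds 29:
  i=0: a_0=3, p_0 = 3*1 + 0 = 3, q_0 = 3*0 + 1 = 1.
  i=1: a_1=3, p_1 = 3*3 + 1 = 10, q_1 = 3*1 + 0 = 3.
  i=2: a_2=1, p_2 = 1*10 + 3 = 13, q_2 = 1*3 + 1 = 4.
  i=3: a_3=1, p_3 = 1*13 + 10 = 23, q_3 = 1*4 + 3 = 7.
  i=4: a_4=2, p_4 = 2*23 + 13 = 59, q_4 = 2*7 + 4 = 18.
  i=5: a_5=2, p_5 = 2*59 + 23 = 141, q_5 = 2*18 + 7 = 43.
q_5 = 43 > 29, so the last convergent with denominator <= 29 is p_4/q_4 = 59/18.
The closest fraction with denominator <= 29 is either p_4/q_4 or the intermediate fraction (k*p_4 + p_3)/(k*q_4 + q_3) with the largest k >= 1 whose denominator stays <= 29; these approach x as k grows, and every other convergent or intermediate fraction in range is farther away.
Largest k: floor((29 - q_3)/q_4) = floor((29 - 7)/18) = 1.
That gives (1*59 + 23)/(1*18 + 7) = 82/25.
Compare the errors: |x - 59/18| = |482*18 - 59*147|/(147*18) = 3/2646, and |x - 82/25| = |482*25 - 82*147|/(147*25) = 4/3675.
Cross-multiplying, 4*2646 = 10584 < 11025 = 3*3675, so 4/3675 is smaller: the intermediate fraction 82/25 is closer to x than 59/18.

82/25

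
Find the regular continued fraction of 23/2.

Run the Euclidean algorithm on 23 and 2; the successive quotients are the partial quotients a_0, a_1, ... (each step inverts the fractional part left over by the previous one):
  23 = 11*2 + 1, so a_0 = 11.
  2 = 2*1 + 0, so a_1 = 2.
The remainder reaches 0 after 2 divisions, so the expansion has 2 partial quotients, read off in order.

[11; 2]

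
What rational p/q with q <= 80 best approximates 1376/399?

269/78

Expand x = 1376/399 as a continued fraction with the Euclidean algorithm:
  1376 = 3*399 + 179, so a_0 = 3.
  399 = 2*179 + 41, so a_1 = 2.
  179 = 4*41 + 15, so a_2 = 4.
  41 = 2*15 + 11, so a_3 = 2.
  15 = 1*11 + 4, so a_4 = 1.
  11 = 2*4 + 3, so a_5 = 2.
  4 = 1*3 + 1, so a_6 = 1.
  3 = 3*1 + 0, so a_7 = 3.
so x = [3; 2, 4, 2, 1, 2, 1, 3].
Convergents (p_i = a_i*p_{i-1} + p_{i-2}, q_i = a_i*q_{i-1} + q_{i-2} with p_{-2}=0, p_{-1}=1, q_{-2}=1, q_{-1}=0), until the denominator exceeds 80:
  i=0: a_0=3, p_0 = 3*1 + 0 = 3, q_0 = 3*0 + 1 = 1.
  i=1: a_1=2, p_1 = 2*3 + 1 = 7, q_1 = 2*1 + 0 = 2.
  i=2: a_2=4, p_2 = 4*7 + 3 = 31, q_2 = 4*2 + 1 = 9.
  i=3: a_3=2, p_3 = 2*31 + 7 = 69, q_3 = 2*9 + 2 = 20.
  i=4: a_4=1, p_4 = 1*69 + 31 = 100, q_4 = 1*20 + 9 = 29.
  i=5: a_5=2, p_5 = 2*100 + 69 = 269, q_5 = 2*29 + 20 = 78.
  i=6: a_6=1, p_6 = 1*269 + 100 = 369, q_6 = 1*78 + 29 = 107.
q_6 = 107 > 80, so the last convergent with denominator <= 80 is p_5/q_5 = 269/78.
The closest fraction with denominator <= 80 is either p_5/q_5 or the intermediate fraction (k*p_5 + p_4)/(k*q_5 + q_4) with the largest k >= 1 whose denominator stays <= 80; these approach x as k grows, and every other convergent or intermediate fraction in range is farther away.
Largest k: floor((80 - q_4)/q_5) = floor((80 - 29)/78) = 0.
Since k = 0, no intermediate fraction beyond p_5/q_5 has denominator <= 80, so the convergent 269/78 is the closest (its error is |1376*78 - 269*399|/(399*78) = 3/31122).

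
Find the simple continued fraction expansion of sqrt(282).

Write x_i = (sqrt(282) + m_i)/d_i with (m_0, d_0) = (0, 1). a_0 = floor(sqrt(282)) = 16, since 16^2 = 256 <= 282 < 289 = 17^2.
Iterate m_{i+1} = d_i*a_i - m_i, d_{i+1} = (282 - m_{i+1}^2)/d_i, a_{i+1} = floor((a_0 + m_{i+1})/d_{i+1}):
  m_1 = 1*16 - 0 = 16, d_1 = (282 - 16^2)/1 = 26/1 = 26, a_1 = floor((16 + 16)/26) = 1.
  m_2 = 26*1 - 16 = 10, d_2 = (282 - 10^2)/26 = 182/26 = 7, a_2 = floor((16 + 10)/7) = 3.
  m_3 = 7*3 - 10 = 11, d_3 = (282 - 11^2)/7 = 161/7 = 23, a_3 = floor((16 + 11)/23) = 1.
  m_4 = 23*1 - 11 = 12, d_4 = (282 - 12^2)/23 = 138/23 = 6, a_4 = floor((16 + 12)/6) = 4.
  m_5 = 6*4 - 12 = 12, d_5 = (282 - 12^2)/6 = 138/6 = 23, a_5 = floor((16 + 12)/23) = 1.
  m_6 = 23*1 - 12 = 11, d_6 = (282 - 11^2)/23 = 161/23 = 7, a_6 = floor((16 + 11)/7) = 3.
  m_7 = 7*3 - 11 = 10, d_7 = (282 - 10^2)/7 = 182/7 = 26, a_7 = floor((16 + 10)/26) = 1.
  m_8 = 26*1 - 10 = 16, d_8 = (282 - 16^2)/26 = 26/26 = 1, a_8 = floor((16 + 16)/1) = 32.
  m_9 = 1*32 - 16 = 16, d_9 = (282 - 16^2)/1 = 26/1 = 26: (m_9, d_9) = (m_1, d_1) = (16, 26), so from here the quotients repeat a_1, ..., a_8; the period length is 8.
Hence the expansion of sqrt(282) is a_0 = 16 followed by the repeating block 1, 3, 1, 4, 1, 3, 1, 32 (period 8).

[16; (1, 3, 1, 4, 1, 3, 1, 32)]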